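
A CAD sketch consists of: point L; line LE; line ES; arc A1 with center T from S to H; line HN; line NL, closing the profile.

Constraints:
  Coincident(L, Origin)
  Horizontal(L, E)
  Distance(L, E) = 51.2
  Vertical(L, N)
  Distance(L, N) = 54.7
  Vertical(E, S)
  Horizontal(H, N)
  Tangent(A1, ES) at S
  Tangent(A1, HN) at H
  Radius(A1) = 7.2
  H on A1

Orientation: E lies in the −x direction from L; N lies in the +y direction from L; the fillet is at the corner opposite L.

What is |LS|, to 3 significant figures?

69.8

L is at the origin; L and E share the same y with |LE| = 51.2 and E on the −x side, so E = (-51.2, 0.00). L and N share the same x with |LN| = 54.7 and N on the +y side, so N = (0.00, 54.7). The virtual corner opposite L is at (-51.2, 54.7). Since A1 is tangent to ES there, TS ⟂ ES and A1 meets HN tangentially, so TH is at right angles to HN, with radius 7.2, so the center T sits 7.2 in from both sides at T = (-44.0, 47.5). That places the tangent points at S = (-51.2, 47.5) on ES and H = (-44.0, 54.7) on HN. Then |LS| = |S − L| = 69.8.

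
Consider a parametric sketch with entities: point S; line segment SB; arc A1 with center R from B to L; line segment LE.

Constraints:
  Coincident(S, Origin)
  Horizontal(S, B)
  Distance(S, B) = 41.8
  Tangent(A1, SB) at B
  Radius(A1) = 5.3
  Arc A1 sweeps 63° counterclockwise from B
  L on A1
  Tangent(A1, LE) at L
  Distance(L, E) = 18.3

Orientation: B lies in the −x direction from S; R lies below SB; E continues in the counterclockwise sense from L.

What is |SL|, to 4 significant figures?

46.61

S is at the origin; SB is horizontal with |SB| = 41.8 and B on the −x side, so B = (-41.80, 0.000). Since A1 is tangent to SB there, RB ⟂ SB, so R = B + (0, -5.3) = (-41.80, -5.300). On A1, B sits at bearing 90° from R; a 63° counterclockwise sweep puts L at bearing 153°, so L = R + 5.3·(cos 153°, sin 153°) = (-46.52, -2.894). Then |SL| = |L − S| = 46.61.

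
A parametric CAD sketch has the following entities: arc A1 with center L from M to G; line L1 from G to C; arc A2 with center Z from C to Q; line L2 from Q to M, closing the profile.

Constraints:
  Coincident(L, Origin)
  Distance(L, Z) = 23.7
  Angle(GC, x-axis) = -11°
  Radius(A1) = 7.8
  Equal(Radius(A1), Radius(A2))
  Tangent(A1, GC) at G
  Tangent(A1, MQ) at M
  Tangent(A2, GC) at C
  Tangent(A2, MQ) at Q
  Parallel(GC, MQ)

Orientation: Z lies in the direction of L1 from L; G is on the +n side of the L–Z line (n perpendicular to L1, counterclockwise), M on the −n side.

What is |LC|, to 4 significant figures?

24.95

Tangency of A1 to both parallel lines with radius 7.8 puts G and M at L ± 7.8·n: G = (1.488, 7.657), M = (-1.488, -7.657). Equal radii place C and Q the same way about Z: C = Z + 7.8·n = (24.75, 3.135), Q = Z − 7.8·n = (21.78, -12.18). Then |LC| = |C − L| = 24.95.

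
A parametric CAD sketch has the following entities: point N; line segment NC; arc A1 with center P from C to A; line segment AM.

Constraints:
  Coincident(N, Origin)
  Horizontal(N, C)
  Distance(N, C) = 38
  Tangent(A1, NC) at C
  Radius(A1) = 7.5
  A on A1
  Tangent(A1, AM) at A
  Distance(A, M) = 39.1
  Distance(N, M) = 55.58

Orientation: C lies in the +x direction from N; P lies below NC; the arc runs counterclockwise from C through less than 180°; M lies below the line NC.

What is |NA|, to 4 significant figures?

31.40

Checks: ∠(PC, CN) = 90.00° ✓; |PC| = 7.500 ✓; |PA| = 7.500 ✓; ∠(PA, AM) = 90.00° ✓; |AM| = 39.10 ✓; |NM| = 55.58 ✓.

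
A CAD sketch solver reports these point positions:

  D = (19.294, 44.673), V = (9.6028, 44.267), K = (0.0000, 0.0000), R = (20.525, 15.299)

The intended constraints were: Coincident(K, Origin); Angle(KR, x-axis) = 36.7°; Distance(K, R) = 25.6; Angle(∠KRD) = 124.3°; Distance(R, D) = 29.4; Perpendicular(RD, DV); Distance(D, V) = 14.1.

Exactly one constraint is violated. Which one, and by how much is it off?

Distance(D, V) = 14.1 — off by 4.40.

K = (0.00, 0.00) ✓; KR at 36.70° ✓; |KR| = 25.60 ✓; ∠KRD = 124.3° ✓; |RD| = 29.40 ✓; ∠(RD, DV) = 90.00° ✓; |DV| = 9.700 ✗.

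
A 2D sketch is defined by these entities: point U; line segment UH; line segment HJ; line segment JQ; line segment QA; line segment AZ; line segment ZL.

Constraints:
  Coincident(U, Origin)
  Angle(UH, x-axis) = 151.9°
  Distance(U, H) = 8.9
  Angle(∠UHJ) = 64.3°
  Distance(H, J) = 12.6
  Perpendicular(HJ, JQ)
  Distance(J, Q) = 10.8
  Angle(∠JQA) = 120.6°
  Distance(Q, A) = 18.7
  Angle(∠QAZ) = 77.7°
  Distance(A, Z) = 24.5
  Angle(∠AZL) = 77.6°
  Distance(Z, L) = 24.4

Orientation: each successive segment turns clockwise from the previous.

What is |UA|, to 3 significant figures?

14.3

U is at the origin; UH runs at 151.9° with length 8.9, so H = (-7.85, 4.19). ∠UHJ = 64.3° gives HJ at 36.2° from the x-axis; with |HJ| = 12.6, J = (2.32, 11.6). HJ ⟂ JQ, so JQ runs at -53.8°; with |JQ| = 10.8, Q = (8.70, 2.92). ∠JQA = 120.6° gives QA at -113° from the x-axis; with |QA| = 18.7, A = (1.33, -14.3). Then |UA| = |A − U| = 14.3.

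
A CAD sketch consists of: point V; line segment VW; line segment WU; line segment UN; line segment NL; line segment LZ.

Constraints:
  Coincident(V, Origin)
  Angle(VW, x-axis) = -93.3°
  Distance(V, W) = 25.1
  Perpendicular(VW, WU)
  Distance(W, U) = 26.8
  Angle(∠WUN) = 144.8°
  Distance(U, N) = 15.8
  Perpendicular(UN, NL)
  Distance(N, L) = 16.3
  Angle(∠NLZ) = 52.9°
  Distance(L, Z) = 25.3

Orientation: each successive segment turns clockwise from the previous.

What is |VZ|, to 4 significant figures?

35.05

V is at the origin; VW runs at -93.3° with length 25.1, so W = (-1.445, -25.06). VW ⟂ WU, so WU runs at 176.7°; with |WU| = 26.8, U = (-28.20, -23.52). ∠WUN = 144.8° gives UN at 141.5° from the x-axis; with |UN| = 15.8, N = (-40.57, -13.68). UN is perpendicular to NL, so NL runs at 51.50°; with |NL| = 16.3, L = (-30.42, -0.9234). ∠NLZ = 52.9° gives LZ at -75.60° from the x-axis; with |LZ| = 25.3, Z = (-24.13, -25.43). Then |VZ| = |Z − V| = 35.05.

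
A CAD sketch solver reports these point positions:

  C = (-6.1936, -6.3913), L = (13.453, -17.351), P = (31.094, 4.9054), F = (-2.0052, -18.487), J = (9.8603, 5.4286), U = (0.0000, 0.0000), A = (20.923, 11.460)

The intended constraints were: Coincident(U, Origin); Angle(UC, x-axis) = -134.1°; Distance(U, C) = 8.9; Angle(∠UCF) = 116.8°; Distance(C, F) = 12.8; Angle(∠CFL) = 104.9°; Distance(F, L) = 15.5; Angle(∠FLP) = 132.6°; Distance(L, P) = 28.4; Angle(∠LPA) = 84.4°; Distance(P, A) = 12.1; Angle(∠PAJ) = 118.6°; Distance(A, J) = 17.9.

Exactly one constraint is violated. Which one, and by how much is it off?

Distance(A, J) = 17.9 — off by 5.30.

U = (0.00, 0.00) ✓; UC at -134.1° ✓; |UC| = 8.900 ✓; ∠UCF = 116.8° ✓; |CF| = 12.80 ✓; ∠CFL = 104.9° ✓; |FL| = 15.50 ✓; ∠FLP = 132.6° ✓; |LP| = 28.40 ✓; ∠LPA = 84.40° ✓; |PA| = 12.10 ✓; ∠PAJ = 118.6° ✓; |AJ| = 12.60 ✗.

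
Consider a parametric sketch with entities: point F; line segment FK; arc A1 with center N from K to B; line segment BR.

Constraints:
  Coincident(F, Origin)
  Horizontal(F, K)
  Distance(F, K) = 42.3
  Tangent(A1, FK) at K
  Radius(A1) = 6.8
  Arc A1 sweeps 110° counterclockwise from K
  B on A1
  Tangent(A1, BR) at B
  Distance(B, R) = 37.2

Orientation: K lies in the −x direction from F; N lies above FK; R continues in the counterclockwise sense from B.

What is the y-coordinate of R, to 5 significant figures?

44.082

F is at the origin; F and K share the same y with |FK| = 42.3 and K on the −x side, so K = (-42.300, 0.0000). A1 meets FK tangentially, so NK is at right angles to FK, so N = K + (0, 6.8) = (-42.300, 6.8000). On A1, K sits at bearing -90° from N; a 110° counterclockwise sweep puts B at bearing 20°, so B = N + 6.8·(cos 20°, sin 20°) = (-35.910, 9.1257). Since A1 is tangent to BR there, NB ⟂ BR, so BR runs along (−sin 20°, cos 20°); with |BR| = 37.2, R = (-48.633, 44.082). So R.y = 44.082.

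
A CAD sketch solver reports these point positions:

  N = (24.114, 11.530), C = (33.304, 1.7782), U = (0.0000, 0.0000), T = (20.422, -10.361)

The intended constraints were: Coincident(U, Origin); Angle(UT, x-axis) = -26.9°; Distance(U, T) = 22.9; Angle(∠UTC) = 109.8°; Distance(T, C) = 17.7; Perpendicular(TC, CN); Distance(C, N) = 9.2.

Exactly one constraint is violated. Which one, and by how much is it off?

Distance(C, N) = 9.2 — off by 4.20.

U = (0.00, 0.00) ✓; UT at -26.90° ✓; |UT| = 22.90 ✓; ∠UTC = 109.8° ✓; |TC| = 17.70 ✓; ∠(TC, CN) = 90.00° ✓; |CN| = 13.40 ✗.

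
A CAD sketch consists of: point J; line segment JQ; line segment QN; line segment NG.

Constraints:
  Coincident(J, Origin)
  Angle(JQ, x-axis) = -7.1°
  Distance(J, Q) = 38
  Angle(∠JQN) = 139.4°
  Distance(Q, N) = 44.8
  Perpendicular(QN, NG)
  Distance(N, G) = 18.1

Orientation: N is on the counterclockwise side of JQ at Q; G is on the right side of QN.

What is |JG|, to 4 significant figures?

85.20

J is at the origin; JQ runs at -7.1° with length 38.0, so Q = 38.0·(cos -7.1°, sin -7.1°) = (37.71, -4.697). ∠JQN = 139.4°, so QN runs at -7.1° + (180° − 139.4°) = 33.50° from the x-axis; with |QN| = 44.8, N = Q + 44.8·(cos 33.50°, sin 33.50°) = (75.07, 20.03). QN ⟂ NG; with |NG| = 18.1 on the right of QN, G = N + 18.1·(0.5519, -0.8339) = (85.06, 4.937). Then |JG| = |G − J| = 85.20.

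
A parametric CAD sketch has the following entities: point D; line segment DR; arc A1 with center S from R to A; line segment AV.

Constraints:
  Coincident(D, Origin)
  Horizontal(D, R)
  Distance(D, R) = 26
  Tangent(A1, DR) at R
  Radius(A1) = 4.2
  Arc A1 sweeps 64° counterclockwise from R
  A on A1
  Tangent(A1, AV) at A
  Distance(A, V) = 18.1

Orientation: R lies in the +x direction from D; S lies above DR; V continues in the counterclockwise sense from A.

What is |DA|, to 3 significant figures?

29.9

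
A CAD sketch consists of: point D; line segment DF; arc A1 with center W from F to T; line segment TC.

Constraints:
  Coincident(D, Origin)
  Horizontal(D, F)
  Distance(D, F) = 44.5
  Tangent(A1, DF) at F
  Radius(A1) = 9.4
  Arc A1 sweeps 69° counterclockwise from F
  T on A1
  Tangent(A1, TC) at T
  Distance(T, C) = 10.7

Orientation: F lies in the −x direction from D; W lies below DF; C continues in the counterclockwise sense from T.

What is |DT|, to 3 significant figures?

53.6

A1 meets DF tangentially, so WF is at right angles to DF, so W = F + (0, -9.4) = (-44.5, -9.40). On A1, F sits at bearing 90° from W; a 69° counterclockwise sweep puts T at bearing 159°, so T = W + 9.4·(cos 159°, sin 159°) = (-53.3, -6.03). Then |DT| = |T − D| = 53.6.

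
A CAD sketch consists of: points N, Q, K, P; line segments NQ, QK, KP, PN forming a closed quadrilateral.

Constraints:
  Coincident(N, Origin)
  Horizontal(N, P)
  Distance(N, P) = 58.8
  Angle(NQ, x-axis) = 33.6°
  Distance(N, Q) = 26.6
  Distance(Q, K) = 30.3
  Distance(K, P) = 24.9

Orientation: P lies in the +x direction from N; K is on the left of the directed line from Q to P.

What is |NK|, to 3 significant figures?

56.3

N is at the origin; NP is horizontal with |NP| = 58.8 and P in +x, so P = (58.8, 0). NQ runs at 33.6° with |NQ| = 26.6, so Q = (22.2, 14.7). K is determined by |QK| = 30.3 and |KP| = 24.9 together: it lies at the intersection of circle(Q, 30.3) and circle(P, 24.9). With |QP| = 39.5, the foot of the radical line on QP is 23.5 from Q and the perpendicular offset is √(30.3² − 23.5²) = 19.1. Taking the left-of-QP solution: K = (51.1, 23.7).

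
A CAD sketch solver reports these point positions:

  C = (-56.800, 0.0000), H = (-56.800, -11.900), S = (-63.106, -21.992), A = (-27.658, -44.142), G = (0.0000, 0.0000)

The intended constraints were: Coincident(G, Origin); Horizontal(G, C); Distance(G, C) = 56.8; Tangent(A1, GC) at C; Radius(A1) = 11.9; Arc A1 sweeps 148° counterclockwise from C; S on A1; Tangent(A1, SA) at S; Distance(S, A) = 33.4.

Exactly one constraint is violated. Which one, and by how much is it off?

Distance(S, A) = 33.4 — off by 8.40.

G = (0.00, 0.00) ✓; G.y = 0.00, C.y = 0.00 ✓; |GC| = 56.80 ✓; ∠(HC, CG) = 90.00° ✓; |HC| = 11.90 ✓; bearing(H→S) − bearing(H→C) = 148.0° ✓; |HS| = 11.90 ✓; ∠(HS, SA) = 90.00° ✓; |SA| = 41.80 ✗.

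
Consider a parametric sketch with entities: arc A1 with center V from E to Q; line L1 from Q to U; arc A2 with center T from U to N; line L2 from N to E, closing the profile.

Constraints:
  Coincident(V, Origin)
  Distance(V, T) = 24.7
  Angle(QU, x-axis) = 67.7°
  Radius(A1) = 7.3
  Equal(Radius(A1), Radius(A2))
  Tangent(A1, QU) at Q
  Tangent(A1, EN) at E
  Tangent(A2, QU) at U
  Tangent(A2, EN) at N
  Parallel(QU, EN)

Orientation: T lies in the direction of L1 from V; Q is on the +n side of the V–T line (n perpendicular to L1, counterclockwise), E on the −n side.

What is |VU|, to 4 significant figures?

25.76

The slot axis is L1's direction at 67.7°, so u = (cos 67.7°, sin 67.7°) = (0.3795, 0.9252) and n = (−sin 67.7°, cos 67.7°) = (-0.9252, 0.3795). V is at the origin and T lies 24.7 along u from V, so T = 24.7·u = (9.373, 22.85). Tangency of A1 to both parallel lines with radius 7.3 puts Q and E at V ± 7.3·n: Q = (-6.754, 2.770), E = (6.754, -2.770). Equal radii place U and N the same way about T: U = T + 7.3·n = (2.619, 25.62), N = T − 7.3·n = (16.13, 20.08). Then |VU| = |U − V| = 25.76.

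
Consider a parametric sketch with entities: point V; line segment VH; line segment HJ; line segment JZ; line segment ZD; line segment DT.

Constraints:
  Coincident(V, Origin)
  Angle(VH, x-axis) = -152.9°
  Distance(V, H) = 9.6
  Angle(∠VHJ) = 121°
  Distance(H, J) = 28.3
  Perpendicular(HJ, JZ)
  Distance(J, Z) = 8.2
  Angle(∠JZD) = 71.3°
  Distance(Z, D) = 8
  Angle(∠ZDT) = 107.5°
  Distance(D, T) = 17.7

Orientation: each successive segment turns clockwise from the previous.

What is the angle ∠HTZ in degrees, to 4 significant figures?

79.82°

V is at the origin; VH runs at -152.9° with length 9.6, so H = (-8.546, -4.373). ∠VHJ = 121.0° gives HJ at 148.1° from the x-axis; with |HJ| = 28.3, J = (-32.57, 10.58). HJ is perpendicular to JZ, so JZ runs at 58.10°; with |JZ| = 8.2, Z = (-28.24, 17.54). ∠JZD = 71.3° gives ZD at -50.60° from the x-axis; with |ZD| = 8.0, D = (-23.16, 11.36). ∠ZDT = 107.5° gives DT at -123.1° from the x-axis; with |DT| = 17.7, T = (-32.83, -3.466). Then cos ∠HTZ = TH·TZ / (|TH||TZ|), giving 79.82°.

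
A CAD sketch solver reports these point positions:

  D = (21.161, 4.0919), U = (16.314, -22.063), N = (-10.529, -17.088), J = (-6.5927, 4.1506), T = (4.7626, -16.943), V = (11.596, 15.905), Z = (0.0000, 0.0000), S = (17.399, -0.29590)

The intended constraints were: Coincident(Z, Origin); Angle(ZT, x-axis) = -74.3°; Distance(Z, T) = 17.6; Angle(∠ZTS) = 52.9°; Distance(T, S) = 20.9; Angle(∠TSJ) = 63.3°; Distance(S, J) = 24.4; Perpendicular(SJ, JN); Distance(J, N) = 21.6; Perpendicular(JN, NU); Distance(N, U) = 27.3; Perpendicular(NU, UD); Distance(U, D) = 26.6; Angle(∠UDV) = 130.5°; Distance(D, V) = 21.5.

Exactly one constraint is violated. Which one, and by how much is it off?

Distance(D, V) = 21.5 — off by 6.30.

Z = (0.00, 0.00) ✓; ZT at -74.30° ✓; |ZT| = 17.60 ✓; ∠ZTS = 52.90° ✓; |TS| = 20.90 ✓; ∠TSJ = 63.30° ✓; |SJ| = 24.40 ✓; ∠(SJ, JN) = 90.00° ✓; |JN| = 21.60 ✓; ∠(JN, NU) = 90.00° ✓; |NU| = 27.30 ✓; ∠(NU, UD) = 90.00° ✓; |UD| = 26.60 ✓; ∠UDV = 130.5° ✓; |DV| = 15.20 ✗.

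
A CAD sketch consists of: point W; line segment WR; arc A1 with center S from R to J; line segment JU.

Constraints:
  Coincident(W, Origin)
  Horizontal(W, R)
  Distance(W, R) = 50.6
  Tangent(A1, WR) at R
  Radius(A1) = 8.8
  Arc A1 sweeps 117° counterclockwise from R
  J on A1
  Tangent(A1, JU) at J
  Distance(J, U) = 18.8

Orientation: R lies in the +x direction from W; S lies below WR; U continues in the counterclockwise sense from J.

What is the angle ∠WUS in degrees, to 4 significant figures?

58.14°

On A1, R sits at bearing 90° from S; a 117° counterclockwise sweep puts J at bearing 207°, so J = S + 8.8·(cos 207°, sin 207°) = (42.76, -12.80). Since A1 is tangent to JU there, SJ ⟂ JU, so JU runs along (−sin 207°, cos 207°); with |JU| = 18.8, U = (51.29, -29.55). Then cos ∠WUS = UW·US / (|UW||US|), giving 58.14°.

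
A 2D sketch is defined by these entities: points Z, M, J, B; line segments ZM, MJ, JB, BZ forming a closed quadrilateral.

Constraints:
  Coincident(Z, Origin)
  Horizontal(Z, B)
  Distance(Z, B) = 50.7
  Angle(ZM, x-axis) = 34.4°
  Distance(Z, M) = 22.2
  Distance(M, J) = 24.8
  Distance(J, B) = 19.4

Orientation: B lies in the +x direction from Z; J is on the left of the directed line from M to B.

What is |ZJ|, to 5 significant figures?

46.094

Z is at the origin; Z and B share the same y with |ZB| = 50.7 and B in +x, so B = (50.7, 0). ZM runs at 34.4° with |ZM| = 22.2, so M = (18.318, 12.542). J is determined by |MJ| = 24.8 and |JB| = 19.4 together: it lies at the intersection of circle(M, 24.8) and circle(B, 19.4). With |MB| = 34.727, the foot of the radical line on MB is 20.800 from M and the perpendicular offset is √(24.8² − 20.800²) = 13.506. Taking the left-of-MB solution: J = (42.591, 17.624).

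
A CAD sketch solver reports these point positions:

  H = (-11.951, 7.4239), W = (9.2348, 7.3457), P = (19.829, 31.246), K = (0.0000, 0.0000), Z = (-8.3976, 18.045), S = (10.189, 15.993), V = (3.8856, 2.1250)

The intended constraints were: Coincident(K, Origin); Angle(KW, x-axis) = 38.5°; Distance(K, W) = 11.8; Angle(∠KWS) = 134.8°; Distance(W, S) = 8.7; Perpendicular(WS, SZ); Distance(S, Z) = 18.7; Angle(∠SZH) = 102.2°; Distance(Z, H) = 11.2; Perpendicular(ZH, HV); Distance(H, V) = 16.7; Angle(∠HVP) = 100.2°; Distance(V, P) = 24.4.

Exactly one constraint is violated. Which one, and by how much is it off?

Distance(V, P) = 24.4 — off by 8.80.

K = (0.00, 0.00) ✓; KW at 38.50° ✓; |KW| = 11.80 ✓; ∠KWS = 134.8° ✓; |WS| = 8.700 ✓; ∠(WS, SZ) = 90.00° ✓; |SZ| = 18.70 ✓; ∠SZH = 102.2° ✓; |ZH| = 11.20 ✓; ∠(ZH, HV) = 90.00° ✓; |HV| = 16.70 ✓; ∠HVP = 100.2° ✓; |VP| = 33.20 ✗.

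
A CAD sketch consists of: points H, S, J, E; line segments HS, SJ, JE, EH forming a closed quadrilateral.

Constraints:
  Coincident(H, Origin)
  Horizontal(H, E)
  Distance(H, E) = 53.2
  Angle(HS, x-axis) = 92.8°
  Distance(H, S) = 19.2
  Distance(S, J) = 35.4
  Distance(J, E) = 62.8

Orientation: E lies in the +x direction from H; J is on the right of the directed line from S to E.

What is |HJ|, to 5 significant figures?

17.354

H is at the origin; HE is horizontal with |HE| = 53.2 and E in +x, so E = (53.2, 0). HS runs at 92.8° with |HS| = 19.2, so S = (-0.93792, 19.177). J is determined by |SJ| = 35.4 and |JE| = 62.8 together: it lies at the intersection of circle(S, 35.4) and circle(E, 62.8). With |SE| = 57.434, the foot of the radical line on SE is 5.2930 from S and the perpendicular offset is √(35.4² − 5.2930²) = 35.002. Taking the right-of-SE solution: J = (-7.6358, -15.584).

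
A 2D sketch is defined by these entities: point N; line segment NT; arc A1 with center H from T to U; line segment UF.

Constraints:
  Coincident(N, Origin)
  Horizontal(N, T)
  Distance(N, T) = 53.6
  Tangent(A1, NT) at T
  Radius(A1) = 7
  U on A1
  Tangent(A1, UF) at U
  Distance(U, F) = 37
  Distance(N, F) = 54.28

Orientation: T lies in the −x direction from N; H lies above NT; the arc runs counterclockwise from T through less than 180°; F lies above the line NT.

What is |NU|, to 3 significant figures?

47.2

Checks: |HU| = 7.000 ✓; ∠(HU, UF) = 90.00° ✓; |UF| = 37.00 ✓; |NF| = 54.28 ✓.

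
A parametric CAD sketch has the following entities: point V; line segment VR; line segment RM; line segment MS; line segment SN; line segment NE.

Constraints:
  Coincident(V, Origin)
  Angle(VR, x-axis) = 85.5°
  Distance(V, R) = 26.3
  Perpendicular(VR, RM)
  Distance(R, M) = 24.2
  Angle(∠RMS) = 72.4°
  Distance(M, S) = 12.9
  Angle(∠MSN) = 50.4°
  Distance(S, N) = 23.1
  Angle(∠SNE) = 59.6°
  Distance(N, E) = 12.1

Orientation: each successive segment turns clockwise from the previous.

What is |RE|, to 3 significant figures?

21.3

∠MSN = 50.4° gives SN at 118° from the x-axis; with |SN| = 23.1, N = (10.4, 32.7). ∠SNE = 59.6° gives NE at -2.10° from the x-axis; with |NE| = 12.1, E = (22.5, 32.3). Then |RE| = |E − R| = 21.3.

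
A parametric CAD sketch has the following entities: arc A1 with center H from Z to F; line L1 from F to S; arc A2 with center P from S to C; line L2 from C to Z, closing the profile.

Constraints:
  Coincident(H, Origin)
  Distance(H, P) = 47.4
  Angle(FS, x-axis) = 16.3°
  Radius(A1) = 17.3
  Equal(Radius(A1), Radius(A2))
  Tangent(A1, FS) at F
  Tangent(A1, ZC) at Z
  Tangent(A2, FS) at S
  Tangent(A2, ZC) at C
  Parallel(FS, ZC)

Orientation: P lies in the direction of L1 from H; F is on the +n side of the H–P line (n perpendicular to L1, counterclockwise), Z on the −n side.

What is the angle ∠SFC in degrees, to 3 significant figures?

36.1°

Tangency of A1 to both parallel lines with radius 17.3 puts F and Z at H ± 17.3·n: F = (-4.86, 16.6), Z = (4.86, -16.6). Equal radii place S and C the same way about P: S = P + 17.3·n = (40.6, 29.9), C = P − 17.3·n = (50.4, -3.30). Then cos ∠SFC = FS·FC / (|FS||FC|), giving 36.1°.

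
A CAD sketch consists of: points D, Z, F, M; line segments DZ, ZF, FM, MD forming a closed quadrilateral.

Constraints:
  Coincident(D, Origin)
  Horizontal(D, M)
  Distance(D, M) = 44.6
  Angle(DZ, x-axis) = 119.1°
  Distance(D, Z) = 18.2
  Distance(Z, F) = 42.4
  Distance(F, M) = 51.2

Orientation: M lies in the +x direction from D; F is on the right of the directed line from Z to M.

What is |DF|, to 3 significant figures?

25.5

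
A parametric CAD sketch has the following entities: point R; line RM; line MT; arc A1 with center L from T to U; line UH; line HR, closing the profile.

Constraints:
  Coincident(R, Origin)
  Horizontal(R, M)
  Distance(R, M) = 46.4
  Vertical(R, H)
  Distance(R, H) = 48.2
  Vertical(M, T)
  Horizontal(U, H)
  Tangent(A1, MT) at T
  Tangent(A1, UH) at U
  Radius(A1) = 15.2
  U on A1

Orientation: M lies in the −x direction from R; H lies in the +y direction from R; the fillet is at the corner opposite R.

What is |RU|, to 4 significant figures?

57.42

The virtual corner opposite R is at (-46.40, 48.20). Tangency of A1 to MT means the radius LT is perpendicular to MT and tangency of A1 to UH means the radius LU is perpendicular to UH, with radius 15.2, so the center L sits 15.2 in from both sides at L = (-31.20, 33.00). That places the tangent points at T = (-46.40, 33.00) on MT and U = (-31.20, 48.20) on UH. Then |RU| = |U − R| = 57.42.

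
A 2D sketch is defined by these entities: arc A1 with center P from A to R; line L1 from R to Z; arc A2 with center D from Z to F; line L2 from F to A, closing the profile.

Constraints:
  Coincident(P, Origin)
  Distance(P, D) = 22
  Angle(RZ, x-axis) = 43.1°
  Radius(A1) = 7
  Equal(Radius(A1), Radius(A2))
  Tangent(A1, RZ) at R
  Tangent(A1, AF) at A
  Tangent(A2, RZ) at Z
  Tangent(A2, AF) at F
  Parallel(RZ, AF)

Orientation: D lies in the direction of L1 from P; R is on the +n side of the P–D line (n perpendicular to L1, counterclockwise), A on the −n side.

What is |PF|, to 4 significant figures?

23.09

The slot axis is L1's direction at 43.1°, so u = (cos 43.1°, sin 43.1°) = (0.7302, 0.6833) and n = (−sin 43.1°, cos 43.1°) = (-0.6833, 0.7302). P is at the origin and D lies 22.0 along u from P, so D = 22.0·u = (16.06, 15.03). Tangency of A1 to both parallel lines with radius 7.0 puts R and A at P ± 7.0·n: R = (-4.783, 5.111), A = (4.783, -5.111). Equal radii place Z and F the same way about D: Z = D + 7.0·n = (11.28, 20.14), F = D − 7.0·n = (20.85, 9.921). Then |PF| = |F − P| = 23.09.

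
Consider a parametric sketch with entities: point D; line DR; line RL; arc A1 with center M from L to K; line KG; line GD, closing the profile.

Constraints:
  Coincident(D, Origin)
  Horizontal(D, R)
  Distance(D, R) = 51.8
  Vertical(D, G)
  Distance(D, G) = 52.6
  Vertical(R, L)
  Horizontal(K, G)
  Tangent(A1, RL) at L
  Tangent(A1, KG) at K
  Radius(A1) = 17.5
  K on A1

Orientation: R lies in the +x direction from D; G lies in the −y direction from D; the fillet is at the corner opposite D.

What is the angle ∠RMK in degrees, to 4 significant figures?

153.5°

The virtual corner opposite D is at (51.80, -52.60). The tangent condition forces ML to be normal to RL and since A1 is tangent to KG there, MK ⟂ KG, with radius 17.5, so the center M sits 17.5 in from both sides at M = (34.30, -35.10). That places the tangent points at L = (51.80, -35.10) on RL and K = (34.30, -52.60) on KG. Then cos ∠RMK = MR·MK / (|MR||MK|), giving 153.5°.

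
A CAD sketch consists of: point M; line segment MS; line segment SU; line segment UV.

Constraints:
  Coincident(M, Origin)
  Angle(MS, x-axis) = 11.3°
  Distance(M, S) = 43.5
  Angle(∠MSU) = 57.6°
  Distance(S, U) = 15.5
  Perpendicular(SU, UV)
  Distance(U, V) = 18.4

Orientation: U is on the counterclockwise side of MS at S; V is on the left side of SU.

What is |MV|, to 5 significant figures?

19.922

∠MSU = 57.6°, so SU runs at 11.3° + (180° − 57.6°) = 133.70° from the x-axis; with |SU| = 15.5, U = S + 15.5·(cos 133.70°, sin 133.70°) = (31.948, 19.730). The perpendicularity gives UV at right angles to SU; with |UV| = 18.4 on the left of SU, V = U + 18.4·(-0.72297, -0.69088) = (18.645, 7.0174). Then |MV| = |V − M| = 19.922.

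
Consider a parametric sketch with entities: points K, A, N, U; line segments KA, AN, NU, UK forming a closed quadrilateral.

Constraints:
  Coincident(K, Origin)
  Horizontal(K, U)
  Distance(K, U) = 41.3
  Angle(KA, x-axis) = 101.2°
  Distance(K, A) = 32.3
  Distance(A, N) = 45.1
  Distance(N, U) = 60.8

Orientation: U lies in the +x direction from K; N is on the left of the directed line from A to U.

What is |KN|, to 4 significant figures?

66.33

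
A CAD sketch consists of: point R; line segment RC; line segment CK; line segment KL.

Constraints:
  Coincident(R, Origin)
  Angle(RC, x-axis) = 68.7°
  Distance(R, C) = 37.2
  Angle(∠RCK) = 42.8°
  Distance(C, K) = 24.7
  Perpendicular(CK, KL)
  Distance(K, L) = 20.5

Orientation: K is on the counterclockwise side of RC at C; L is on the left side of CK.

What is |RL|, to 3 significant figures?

5.43

R is at the origin; RC runs at 68.7° with length 37.2, so C = 37.2·(cos 68.7°, sin 68.7°) = (13.5, 34.7). ∠RCK = 42.8°, so CK runs at 68.7° + (180° − 42.8°) = 206° from the x-axis; with |CK| = 24.7, K = C + 24.7·(cos 206°, sin 206°) = (-8.71, 23.9). CK is perpendicular to KL; with |KL| = 20.5 on the left of CK, L = K + 20.5·(0.437, -0.900) = (0.248, 5.43). Then |RL| = |L − R| = 5.43.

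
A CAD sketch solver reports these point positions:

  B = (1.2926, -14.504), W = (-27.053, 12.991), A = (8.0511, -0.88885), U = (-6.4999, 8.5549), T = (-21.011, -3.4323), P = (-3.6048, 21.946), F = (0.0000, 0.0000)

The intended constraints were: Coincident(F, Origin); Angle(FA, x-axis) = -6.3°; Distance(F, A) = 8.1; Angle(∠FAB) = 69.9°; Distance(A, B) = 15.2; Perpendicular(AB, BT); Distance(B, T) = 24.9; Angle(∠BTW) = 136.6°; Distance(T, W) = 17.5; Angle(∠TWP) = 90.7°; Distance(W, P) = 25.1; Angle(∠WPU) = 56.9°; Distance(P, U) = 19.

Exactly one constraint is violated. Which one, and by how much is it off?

Distance(P, U) = 19 — off by 5.30.

F = (0.00, 0.00) ✓; FA at -6.300° ✓; |FA| = 8.100 ✓; ∠FAB = 69.90° ✓; |AB| = 15.20 ✓; ∠(AB, BT) = 90.00° ✓; |BT| = 24.90 ✓; ∠BTW = 136.6° ✓; |TW| = 17.50 ✓; ∠TWP = 90.70° ✓; |WP| = 25.10 ✓; ∠WPU = 56.90° ✓; |PU| = 13.70 ✗.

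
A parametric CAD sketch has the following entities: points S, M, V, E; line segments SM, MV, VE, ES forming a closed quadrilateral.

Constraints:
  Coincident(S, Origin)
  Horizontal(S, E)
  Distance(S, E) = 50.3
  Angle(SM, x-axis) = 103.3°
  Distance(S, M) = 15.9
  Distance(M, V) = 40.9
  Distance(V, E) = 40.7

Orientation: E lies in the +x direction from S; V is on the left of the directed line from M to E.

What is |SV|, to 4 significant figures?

48.04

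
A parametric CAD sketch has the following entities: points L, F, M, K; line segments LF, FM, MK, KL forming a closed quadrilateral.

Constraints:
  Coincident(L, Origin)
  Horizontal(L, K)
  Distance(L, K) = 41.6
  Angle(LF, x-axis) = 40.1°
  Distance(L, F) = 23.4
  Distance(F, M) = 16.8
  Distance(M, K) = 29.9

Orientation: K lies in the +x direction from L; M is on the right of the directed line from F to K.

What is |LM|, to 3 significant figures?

11.7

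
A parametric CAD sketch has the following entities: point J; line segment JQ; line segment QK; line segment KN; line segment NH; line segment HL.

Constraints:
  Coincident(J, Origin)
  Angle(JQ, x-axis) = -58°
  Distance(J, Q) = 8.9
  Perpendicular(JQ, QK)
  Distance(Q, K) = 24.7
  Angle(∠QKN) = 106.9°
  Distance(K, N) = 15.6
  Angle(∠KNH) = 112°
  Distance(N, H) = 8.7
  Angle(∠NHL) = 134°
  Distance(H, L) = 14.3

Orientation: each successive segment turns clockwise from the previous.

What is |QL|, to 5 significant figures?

20.377

∠KNH = 112.0° gives NH at 70.900° from the x-axis; with |NH| = 8.7, H = (-25.139, -2.1605). ∠NHL = 134.0° gives HL at 24.900° from the x-axis; with |HL| = 14.3, L = (-12.169, 3.8603). Then |QL| = |L − Q| = 20.377.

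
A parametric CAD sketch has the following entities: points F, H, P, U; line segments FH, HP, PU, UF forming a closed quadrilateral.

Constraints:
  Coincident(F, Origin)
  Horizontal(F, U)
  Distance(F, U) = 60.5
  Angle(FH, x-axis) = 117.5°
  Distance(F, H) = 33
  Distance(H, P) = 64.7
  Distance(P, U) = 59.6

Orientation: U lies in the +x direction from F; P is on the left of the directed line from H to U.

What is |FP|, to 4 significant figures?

71.55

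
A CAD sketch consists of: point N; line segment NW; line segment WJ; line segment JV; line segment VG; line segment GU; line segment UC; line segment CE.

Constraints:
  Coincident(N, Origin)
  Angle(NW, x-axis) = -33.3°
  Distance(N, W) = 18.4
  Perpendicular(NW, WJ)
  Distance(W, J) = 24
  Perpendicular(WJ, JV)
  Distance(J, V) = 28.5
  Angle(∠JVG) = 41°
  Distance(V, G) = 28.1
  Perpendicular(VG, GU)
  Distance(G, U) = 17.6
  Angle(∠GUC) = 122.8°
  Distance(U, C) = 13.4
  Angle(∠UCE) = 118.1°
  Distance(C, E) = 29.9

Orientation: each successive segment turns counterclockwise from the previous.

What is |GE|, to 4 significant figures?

38.79

N is at the origin; NW runs at -33.3° with length 18.4, so W = (15.38, -10.10). NW ⟂ WJ, so WJ runs at 56.70°; with |WJ| = 24.0, J = (28.56, 9.957). The perpendicularity gives JV at right angles to WJ, so JV runs at 146.7°; with |JV| = 28.5, V = (4.735, 25.60). ∠JVG = 41.0° gives VG at -74.30° from the x-axis; with |VG| = 28.1, G = (12.34, -1.447). VG is perpendicular to GU, so GU runs at 15.70°; with |GU| = 17.6, U = (29.28, 3.315). ∠GUC = 122.8° gives UC at 72.90° from the x-axis; with |UC| = 13.4, C = (33.22, 16.12). ∠UCE = 118.1° gives CE at 134.8° from the x-axis; with |CE| = 29.9, E = (12.15, 37.34). Then |GE| = |E − G| = 38.79.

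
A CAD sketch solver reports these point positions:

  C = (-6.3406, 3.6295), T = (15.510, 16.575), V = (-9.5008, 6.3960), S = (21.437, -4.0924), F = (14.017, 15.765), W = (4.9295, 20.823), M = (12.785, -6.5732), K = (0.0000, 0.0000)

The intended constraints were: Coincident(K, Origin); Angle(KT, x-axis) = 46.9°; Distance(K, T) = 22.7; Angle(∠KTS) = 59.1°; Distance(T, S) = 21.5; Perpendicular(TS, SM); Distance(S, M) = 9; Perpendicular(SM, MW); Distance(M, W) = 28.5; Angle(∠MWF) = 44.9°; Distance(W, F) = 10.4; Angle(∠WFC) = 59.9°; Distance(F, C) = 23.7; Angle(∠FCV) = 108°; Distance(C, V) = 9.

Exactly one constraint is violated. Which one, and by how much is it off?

Distance(C, V) = 9 — off by 4.80.

K = (0.00, 0.00) ✓; KT at 46.90° ✓; |KT| = 22.70 ✓; ∠KTS = 59.10° ✓; |TS| = 21.50 ✓; ∠(TS, SM) = 90.00° ✓; |SM| = 9.001 ✓; ∠(SM, MW) = 90.00° ✓; |MW| = 28.50 ✓; ∠MWF = 44.90° ✓; |WF| = 10.40 ✓; ∠WFC = 59.90° ✓; |FC| = 23.70 ✓; ∠FCV = 108.0° ✓; |CV| = 4.200 ✗.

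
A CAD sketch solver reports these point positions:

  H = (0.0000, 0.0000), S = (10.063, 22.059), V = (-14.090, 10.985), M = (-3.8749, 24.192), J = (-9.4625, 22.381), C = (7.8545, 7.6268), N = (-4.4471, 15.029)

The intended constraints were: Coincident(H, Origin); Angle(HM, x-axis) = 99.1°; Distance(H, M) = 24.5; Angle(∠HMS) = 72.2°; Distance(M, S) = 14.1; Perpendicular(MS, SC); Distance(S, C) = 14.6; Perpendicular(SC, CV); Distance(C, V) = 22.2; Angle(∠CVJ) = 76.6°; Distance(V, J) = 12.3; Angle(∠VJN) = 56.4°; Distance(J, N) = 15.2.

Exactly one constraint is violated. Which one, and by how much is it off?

Distance(J, N) = 15.2 — off by 6.30.

H = (0.00, 0.00) ✓; HM at 99.10° ✓; |HM| = 24.50 ✓; ∠HMS = 72.20° ✓; |MS| = 14.10 ✓; ∠(MS, SC) = 90.00° ✓; |SC| = 14.60 ✓; ∠(SC, CV) = 90.00° ✓; |CV| = 22.20 ✓; ∠CVJ = 76.60° ✓; |VJ| = 12.30 ✓; ∠VJN = 56.40° ✓; |JN| = 8.900 ✗.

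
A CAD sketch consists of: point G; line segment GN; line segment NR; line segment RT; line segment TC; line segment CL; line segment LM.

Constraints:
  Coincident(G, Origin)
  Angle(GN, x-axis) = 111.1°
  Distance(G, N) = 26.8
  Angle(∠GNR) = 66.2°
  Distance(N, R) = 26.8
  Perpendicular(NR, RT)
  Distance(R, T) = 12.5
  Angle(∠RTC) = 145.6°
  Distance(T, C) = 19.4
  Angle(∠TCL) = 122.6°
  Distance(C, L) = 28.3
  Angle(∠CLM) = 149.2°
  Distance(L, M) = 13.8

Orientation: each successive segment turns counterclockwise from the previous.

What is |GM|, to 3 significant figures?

35.2

G is at the origin; GN runs at 111.1° with length 26.8, so N = (-9.65, 25.0). ∠GNR = 66.2° gives NR at -135° from the x-axis; with |NR| = 26.8, R = (-28.6, 6.09). The perpendicularity gives RT at right angles to NR, so RT runs at -45.1°; with |RT| = 12.5, T = (-19.8, -2.77). ∠RTC = 145.6° gives TC at -10.7° from the x-axis; with |TC| = 19.4, C = (-0.745, -6.37). ∠TCL = 122.6° gives CL at 46.7° from the x-axis; with |CL| = 28.3, L = (18.7, 14.2). ∠CLM = 149.2° gives LM at 77.5° from the x-axis; with |LM| = 13.8, M = (21.7, 27.7). Then |GM| = |M − G| = 35.2.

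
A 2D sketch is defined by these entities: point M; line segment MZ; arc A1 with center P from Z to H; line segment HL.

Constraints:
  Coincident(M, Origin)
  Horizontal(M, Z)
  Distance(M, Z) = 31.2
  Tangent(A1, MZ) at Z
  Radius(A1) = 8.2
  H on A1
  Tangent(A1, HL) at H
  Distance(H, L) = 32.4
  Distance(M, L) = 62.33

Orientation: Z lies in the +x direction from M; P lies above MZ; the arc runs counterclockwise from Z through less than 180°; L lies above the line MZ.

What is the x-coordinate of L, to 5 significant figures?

52.008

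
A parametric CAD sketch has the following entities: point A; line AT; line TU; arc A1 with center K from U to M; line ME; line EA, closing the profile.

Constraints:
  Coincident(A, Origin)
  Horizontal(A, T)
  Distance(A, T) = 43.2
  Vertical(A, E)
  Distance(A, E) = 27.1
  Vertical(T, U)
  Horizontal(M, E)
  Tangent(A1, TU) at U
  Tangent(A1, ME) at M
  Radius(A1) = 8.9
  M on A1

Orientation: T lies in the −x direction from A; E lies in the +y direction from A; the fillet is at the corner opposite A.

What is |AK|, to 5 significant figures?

38.829

AE is vertical with |AE| = 27.1 and E on the +y side, so E = (0.0000, 27.100). The virtual corner opposite A is at (-43.200, 27.100). The tangent condition forces KU to be normal to TU and since A1 is tangent to ME there, KM ⟂ ME, with radius 8.9, so the center K sits 8.9 in from both sides at K = (-34.300, 18.200). Then |AK| = |K − A| = 38.829.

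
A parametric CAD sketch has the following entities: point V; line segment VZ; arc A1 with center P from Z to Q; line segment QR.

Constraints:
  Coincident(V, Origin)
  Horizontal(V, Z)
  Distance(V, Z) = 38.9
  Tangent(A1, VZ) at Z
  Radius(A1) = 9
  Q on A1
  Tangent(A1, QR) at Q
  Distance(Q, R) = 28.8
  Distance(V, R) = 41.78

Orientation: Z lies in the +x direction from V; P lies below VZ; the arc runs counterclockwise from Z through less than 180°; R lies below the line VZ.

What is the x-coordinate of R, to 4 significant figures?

23.18

V is at the origin; V and Z share the same y with |VZ| = 38.9 and Z on the +x side, so Z = (38.90, 0.000). A1 meets VZ tangentially, so PZ is at right angles to VZ, so P = Z + (0, -9) = (38.90, -9.000). Since PQ ⟂ QR (tangency), |PR| = √(9.0² + 28.8²) = 30.17 regardless of where Q sits on A1. So R lies on both circle(V, 41.78) and circle(P, 30.17); the below-VZ intersection is R = (23.18, -34.76). Q is the foot of the tangent from R: Q = (30.17, -6.817).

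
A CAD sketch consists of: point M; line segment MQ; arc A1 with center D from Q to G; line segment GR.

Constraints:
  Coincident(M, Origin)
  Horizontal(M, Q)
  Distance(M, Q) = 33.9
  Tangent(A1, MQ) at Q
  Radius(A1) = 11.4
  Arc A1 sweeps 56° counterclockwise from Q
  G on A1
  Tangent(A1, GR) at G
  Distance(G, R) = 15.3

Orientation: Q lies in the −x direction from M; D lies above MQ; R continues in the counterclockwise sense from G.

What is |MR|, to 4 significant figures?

23.80

M is at the origin; M and Q share the same y with |MQ| = 33.9 and Q on the −x side, so Q = (-33.90, 0.000). A1 meets MQ tangentially, so DQ is at right angles to MQ, so D = Q + (0, 11.4) = (-33.90, 11.40). On A1, Q sits at bearing -90° from D; a 56° counterclockwise sweep puts G at bearing -34°, so G = D + 11.4·(cos -34°, sin -34°) = (-24.45, 5.025). Since A1 is tangent to GR there, DG ⟂ GR, so GR runs along (−sin -34°, cos -34°); with |GR| = 15.3, R = (-15.89, 17.71). Then |MR| = |R − M| = 23.80.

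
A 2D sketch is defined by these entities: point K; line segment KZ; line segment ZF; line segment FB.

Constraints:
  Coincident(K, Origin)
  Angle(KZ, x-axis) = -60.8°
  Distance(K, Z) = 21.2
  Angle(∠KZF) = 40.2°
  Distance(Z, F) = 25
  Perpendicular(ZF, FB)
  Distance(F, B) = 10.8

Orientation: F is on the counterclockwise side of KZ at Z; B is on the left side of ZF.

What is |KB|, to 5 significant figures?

9.2676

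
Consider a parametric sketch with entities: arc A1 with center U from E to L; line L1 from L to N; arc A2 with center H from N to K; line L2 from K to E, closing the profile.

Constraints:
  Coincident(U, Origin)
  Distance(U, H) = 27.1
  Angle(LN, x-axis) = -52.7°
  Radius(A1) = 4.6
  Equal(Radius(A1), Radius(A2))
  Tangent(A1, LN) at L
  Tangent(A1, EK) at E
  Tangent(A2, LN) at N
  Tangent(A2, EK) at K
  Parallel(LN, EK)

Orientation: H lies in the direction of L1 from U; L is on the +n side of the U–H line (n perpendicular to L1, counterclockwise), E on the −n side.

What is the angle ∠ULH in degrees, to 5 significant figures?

80.366°

U is at the origin and H lies 27.1 along u from U, so H = 27.1·u = (16.422, -21.557). Tangency of A1 to both parallel lines with radius 4.6 puts L and E at U ± 4.6·n: L = (3.6592, 2.7875), E = (-3.6592, -2.7875). Then cos ∠ULH = LU·LH / (|LU||LH|), giving 80.366°.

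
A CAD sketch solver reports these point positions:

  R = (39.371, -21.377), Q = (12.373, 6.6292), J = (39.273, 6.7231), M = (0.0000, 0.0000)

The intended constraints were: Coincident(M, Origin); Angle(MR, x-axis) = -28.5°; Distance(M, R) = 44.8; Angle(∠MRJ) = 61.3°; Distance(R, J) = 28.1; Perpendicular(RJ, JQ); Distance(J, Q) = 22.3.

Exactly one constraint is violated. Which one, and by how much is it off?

Distance(J, Q) = 22.3 — off by 4.60.

M = (0.00, 0.00) ✓; MR at -28.50° ✓; |MR| = 44.80 ✓; ∠MRJ = 61.30° ✓; |RJ| = 28.10 ✓; ∠(RJ, JQ) = 90.00° ✓; |JQ| = 26.90 ✗.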